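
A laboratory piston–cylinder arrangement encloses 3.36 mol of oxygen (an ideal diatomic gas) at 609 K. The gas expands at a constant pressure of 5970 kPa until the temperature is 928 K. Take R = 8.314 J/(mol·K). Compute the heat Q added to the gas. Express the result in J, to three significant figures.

Isobaric: W = nRΔT = (3.36)(8.314)(319) = 8911 J.
ΔU = nCᵥΔT with Cᵥ = 5R/2: ΔU = (3.36)(20.79)(319) = 22278 J.
Q = ΔU + W = 22278 + 8911 = 31189 J.

Q ≈ 31200 J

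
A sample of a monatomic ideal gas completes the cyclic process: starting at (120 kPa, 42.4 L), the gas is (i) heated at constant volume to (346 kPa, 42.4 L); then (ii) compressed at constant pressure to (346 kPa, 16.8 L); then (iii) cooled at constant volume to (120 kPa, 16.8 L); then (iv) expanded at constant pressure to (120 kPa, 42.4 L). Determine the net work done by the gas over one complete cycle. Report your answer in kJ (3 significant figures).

W_net ≈ -5.79 kJ

Constant-volume legs do no work.
W(ii) = (346)(16.8 − 42.4) = -8858 J; W(iv) = (120)(42.4 − 16.8) = 3072 J.
W_net = -8858 + 3072 = -5786 J (the counter-clockwise enclosed area).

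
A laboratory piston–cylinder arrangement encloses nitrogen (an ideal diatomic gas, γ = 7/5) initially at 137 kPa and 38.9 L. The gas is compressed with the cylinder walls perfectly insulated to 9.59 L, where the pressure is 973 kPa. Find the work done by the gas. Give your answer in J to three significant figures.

W ≈ -10000 J

Adiabatic: W = (P₁V₁ − P₂V₂)/(γ − 1) with γ = 7/5.
P₁V₁ = 5329 J, P₂V₂ = 9331 J.
W = (5329 − 9331) / 0.4 = -10004 J.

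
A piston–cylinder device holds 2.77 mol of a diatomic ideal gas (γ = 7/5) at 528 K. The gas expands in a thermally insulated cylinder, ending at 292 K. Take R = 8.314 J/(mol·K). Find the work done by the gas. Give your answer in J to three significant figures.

W ≈ 13600 J

Adiabatic ⇒ Q = 0, so W_by = −ΔU = nCᵥ(T₁ − T₂).
Cᵥ = 5R/2 = 20.79 J/(mol·K).
W = (2.77)(20.79)(528 − 292) = 13588 J.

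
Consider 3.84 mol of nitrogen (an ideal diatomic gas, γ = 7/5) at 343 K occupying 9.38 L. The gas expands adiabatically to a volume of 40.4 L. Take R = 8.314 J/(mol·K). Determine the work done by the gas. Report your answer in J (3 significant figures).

W ≈ 12100 J

Adiabatic: TV^(γ−1) = const with γ = 7/5.
T₂ = T₁ (V₁/V₂)^(γ−1) = 343 × (9.38/40.4)^0.4 = 343 × 0.5576 = 191.3 K.
W_by = nCᵥ(T₁ − T₂) = (3.84)(20.79)(343 − 191.3) = 12111 J.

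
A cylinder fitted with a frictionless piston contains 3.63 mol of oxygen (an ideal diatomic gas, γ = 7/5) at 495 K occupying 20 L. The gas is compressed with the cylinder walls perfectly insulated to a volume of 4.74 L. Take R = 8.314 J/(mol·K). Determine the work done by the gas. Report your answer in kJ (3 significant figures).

Adiabatic: TV^(γ−1) = const with γ = 7/5.
T₂ = T₁ (V₁/V₂)^(γ−1) = 495 × (20/4.74)^0.4 = 495 × 1.779 = 880.5 K.
W_by = nCᵥ(T₁ − T₂) = (3.63)(20.79)(495 − 880.5) = -29082 J.

W ≈ -29.1 kJ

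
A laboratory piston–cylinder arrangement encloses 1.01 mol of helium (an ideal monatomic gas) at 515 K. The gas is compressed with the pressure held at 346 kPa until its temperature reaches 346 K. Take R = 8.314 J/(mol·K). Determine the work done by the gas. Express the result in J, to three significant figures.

Isobaric: W = P ΔV = nR ΔT.
W = (1.01)(8.314)(346 − 515) = -1419 J.

W ≈ -1420 J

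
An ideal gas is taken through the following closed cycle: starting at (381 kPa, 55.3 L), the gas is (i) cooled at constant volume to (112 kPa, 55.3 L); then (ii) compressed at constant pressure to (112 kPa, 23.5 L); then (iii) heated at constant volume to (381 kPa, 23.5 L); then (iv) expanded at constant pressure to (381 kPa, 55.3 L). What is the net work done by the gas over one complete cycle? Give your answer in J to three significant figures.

W_net ≈ 8550 J

Constant-volume legs do no work.
W(ii) = (112)(23.5 − 55.3) = -3562 J; W(iv) = (381)(55.3 − 23.5) = 12116 J.
W_net = -3562 + 12116 = 8554 J (the clockwise enclosed area).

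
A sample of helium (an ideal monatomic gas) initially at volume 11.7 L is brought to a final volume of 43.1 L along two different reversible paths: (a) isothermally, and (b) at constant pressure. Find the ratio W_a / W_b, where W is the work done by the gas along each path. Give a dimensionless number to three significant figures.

W_a / W_b ≈ 0.486

Path (a) isothermal: W = P₁V₁ ln(V₂/V₁) → W_a/(P₁V₁) = 1.304.
Path (b) isobaric: W = P₁(V₂ − V₁) → W_b/(P₁V₁) = 2.684.
W_a / W_b = 1.304 / 2.684 = 0.4859.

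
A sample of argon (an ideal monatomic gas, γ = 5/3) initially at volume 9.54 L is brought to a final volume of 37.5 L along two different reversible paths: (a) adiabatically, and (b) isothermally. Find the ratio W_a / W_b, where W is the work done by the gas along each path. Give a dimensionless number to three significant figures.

W_a / W_b ≈ 0.656

Path (a) adiabatic: W = P₁V₁(1 − (V₁/V₂)^(γ−1))/(γ−1) → W_a/(P₁V₁) = 0.8978.
Path (b) isothermal: W = P₁V₁ ln(V₂/V₁) → W_b/(P₁V₁) = 1.369.
W_a / W_b = 0.8978 / 1.369 = 0.6559.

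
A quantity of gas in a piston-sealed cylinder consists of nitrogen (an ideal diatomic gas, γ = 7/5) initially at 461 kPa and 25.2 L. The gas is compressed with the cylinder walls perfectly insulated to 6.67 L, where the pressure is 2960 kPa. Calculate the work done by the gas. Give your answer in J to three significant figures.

W ≈ -20300 J

Adiabatic: W = (P₁V₁ − P₂V₂)/(γ − 1) with γ = 7/5.
P₁V₁ = 11617 J, P₂V₂ = 19743 J.
W = (11617 − 19743) / 0.4 = -20315 J.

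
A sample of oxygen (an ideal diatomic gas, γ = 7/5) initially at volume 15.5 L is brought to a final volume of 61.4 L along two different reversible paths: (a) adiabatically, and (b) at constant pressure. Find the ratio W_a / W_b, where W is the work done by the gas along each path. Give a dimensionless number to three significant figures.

Path (a) adiabatic: W = P₁V₁(1 − (V₁/V₂)^(γ−1))/(γ−1) → W_a/(P₁V₁) = 1.059.
Path (b) isobaric: W = P₁(V₂ − V₁) → W_b/(P₁V₁) = 2.961.
W_a / W_b = 1.059 / 2.961 = 0.3575.

W_a / W_b ≈ 0.357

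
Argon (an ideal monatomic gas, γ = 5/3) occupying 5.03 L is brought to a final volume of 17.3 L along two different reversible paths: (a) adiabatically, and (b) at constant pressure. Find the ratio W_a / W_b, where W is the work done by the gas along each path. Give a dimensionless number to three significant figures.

W_a / W_b ≈ 0.345

Path (a) adiabatic: W = P₁V₁(1 − (V₁/V₂)^(γ−1))/(γ−1) → W_a/(P₁V₁) = 0.8417.
Path (b) isobaric: W = P₁(V₂ − V₁) → W_b/(P₁V₁) = 2.439.
W_a / W_b = 0.8417 / 2.439 = 0.345.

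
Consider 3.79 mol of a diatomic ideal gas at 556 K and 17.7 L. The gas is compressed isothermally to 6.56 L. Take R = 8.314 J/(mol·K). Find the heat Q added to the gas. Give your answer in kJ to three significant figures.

Isothermal ⇒ ΔU = 0, so Q = W = nRT ln(V₂/V₁).
Q = (3.79)(8.314)(556) ln(6.56/17.7) = 17520 × -0.9926 = -17389 J.

Q ≈ -17.4 kJ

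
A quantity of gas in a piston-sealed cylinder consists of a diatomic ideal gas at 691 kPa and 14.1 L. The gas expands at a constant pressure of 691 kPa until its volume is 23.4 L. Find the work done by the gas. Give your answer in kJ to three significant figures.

W ≈ 6.43 kJ

Isobaric: W = P ΔV.
W = (691 kPa)(23.4 − 14.1 L) = (691)(9.3) = 6426 J.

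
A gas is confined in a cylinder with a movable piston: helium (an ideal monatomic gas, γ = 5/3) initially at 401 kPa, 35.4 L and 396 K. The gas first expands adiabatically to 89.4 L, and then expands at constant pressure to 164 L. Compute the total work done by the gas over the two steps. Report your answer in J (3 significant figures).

W_total ≈ 16200 J

Step 1 (adiabatic): W = (P₁V₁ − P₂V₂)/(γ−1) = (14195 − 7655)/0.667 = 9811 J.
After step 1: P = 85.62 kPa, V = 89.4 L, T = 213.5 K.
Step 2 (isobaric): W = PΔV = (85.62 kPa)(164 − 89.4 L) = 6387 J.
W_total = 9811 + 6387 = 16199 J.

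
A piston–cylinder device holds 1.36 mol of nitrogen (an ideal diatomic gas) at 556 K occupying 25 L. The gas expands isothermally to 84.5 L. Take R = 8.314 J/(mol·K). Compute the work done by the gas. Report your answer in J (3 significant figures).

W ≈ 7660 J

Isothermal: W = nRT ln(V₂/V₁).
W = (1.36)(8.314)(556) × ln(84.5/25)
  = 6287 × 1.218
W_by_gas = 7656 J.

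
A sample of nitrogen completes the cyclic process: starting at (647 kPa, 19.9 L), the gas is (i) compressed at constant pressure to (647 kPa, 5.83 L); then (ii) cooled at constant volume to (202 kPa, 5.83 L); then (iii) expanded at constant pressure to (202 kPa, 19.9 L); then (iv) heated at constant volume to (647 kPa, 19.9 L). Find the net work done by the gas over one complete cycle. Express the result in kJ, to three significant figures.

W_net ≈ -6.26 kJ

Constant-volume legs do no work.
W(i) = (647)(5.83 − 19.9) = -9103 J; W(iii) = (202)(19.9 − 5.83) = 2842 J.
W_net = -9103 + 2842 = -6261 J (the counter-clockwise enclosed area).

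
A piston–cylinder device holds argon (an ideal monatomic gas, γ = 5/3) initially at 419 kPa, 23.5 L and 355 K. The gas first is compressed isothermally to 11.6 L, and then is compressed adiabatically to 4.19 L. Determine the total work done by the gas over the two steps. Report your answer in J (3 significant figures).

Step 1 (isothermal): W = P₁V₁ ln(V₂/V₁) = (9846) ln(11.6/23.5) = -6952 J.
After step 1: P = 848.8 kPa, V = 11.6 L, T = 355 K.
Step 2 (adiabatic): W = (P₁V₁ − P₂V₂)/(γ−1) = (9846 − 19414)/0.667 = -14351 J.
W_total = -6952 − 14351 = -21303 J.

W_total ≈ -21300 J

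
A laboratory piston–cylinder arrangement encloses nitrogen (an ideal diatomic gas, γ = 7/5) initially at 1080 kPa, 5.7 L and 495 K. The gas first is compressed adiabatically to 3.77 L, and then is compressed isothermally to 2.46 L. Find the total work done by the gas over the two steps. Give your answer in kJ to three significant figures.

W_total ≈ -5.87 kJ

Step 1 (adiabatic): W = (P₁V₁ − P₂V₂)/(γ−1) = (6156 − 7263)/0.4 = -2767 J.
After step 1: P = 1927 kPa, V = 3.77 L, T = 584 K.
Step 2 (isothermal): W = P₁V₁ ln(V₂/V₁) = (7263) ln(2.46/3.77) = -3101 J.
W_total = -2767 − 3101 = -5868 J.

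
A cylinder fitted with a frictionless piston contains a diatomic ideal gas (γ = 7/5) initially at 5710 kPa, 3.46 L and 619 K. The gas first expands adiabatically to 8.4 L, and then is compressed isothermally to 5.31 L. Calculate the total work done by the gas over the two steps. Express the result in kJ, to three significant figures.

W_total ≈ 8.40 kJ

Step 1 (adiabatic): W = (P₁V₁ − P₂V₂)/(γ−1) = (19757 − 13856)/0.4 = 14752 J.
After step 1: P = 1649 kPa, V = 8.4 L, T = 434.1 K.
Step 2 (isothermal): W = P₁V₁ ln(V₂/V₁) = (13856) ln(5.31/8.4) = -6355 J.
W_total = 14752 − 6355 = 8397 J.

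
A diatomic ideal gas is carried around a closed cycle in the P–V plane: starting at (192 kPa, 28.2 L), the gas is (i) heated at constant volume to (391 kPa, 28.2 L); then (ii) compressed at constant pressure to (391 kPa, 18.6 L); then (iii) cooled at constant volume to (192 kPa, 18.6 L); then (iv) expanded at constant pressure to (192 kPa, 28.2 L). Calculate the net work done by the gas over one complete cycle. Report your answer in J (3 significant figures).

W_net ≈ -1910 J

Constant-volume legs do no work.
W(ii) = (391)(18.6 − 28.2) = -3754 J; W(iv) = (192)(28.2 − 18.6) = 1843 J.
W_net = -3754 + 1843 = -1910 J (the counter-clockwise enclosed area).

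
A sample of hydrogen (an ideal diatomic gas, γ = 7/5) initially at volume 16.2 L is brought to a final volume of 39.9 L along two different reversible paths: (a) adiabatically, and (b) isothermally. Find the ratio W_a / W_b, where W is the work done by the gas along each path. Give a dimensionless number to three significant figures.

W_a / W_b ≈ 0.840

Path (a) adiabatic: W = P₁V₁(1 − (V₁/V₂)^(γ−1))/(γ−1) → W_a/(P₁V₁) = 0.7568.
Path (b) isothermal: W = P₁V₁ ln(V₂/V₁) → W_b/(P₁V₁) = 0.9014.
W_a / W_b = 0.7568 / 0.9014 = 0.8396.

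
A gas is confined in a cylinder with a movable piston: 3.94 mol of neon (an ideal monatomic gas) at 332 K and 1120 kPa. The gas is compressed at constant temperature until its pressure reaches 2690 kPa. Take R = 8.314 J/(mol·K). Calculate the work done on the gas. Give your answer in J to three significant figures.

Isothermal process: W = nRT ln(V₂/V₁) = nRT ln(P₁/P₂).
W = (3.94)(8.314)(332) × ln(1120/2690)
  = 10875 × ln(0.4164) = 10875 × -0.8762
W_by_gas = -9529 J; work on gas = −W_by = 9529 J.

W ≈ 9530 J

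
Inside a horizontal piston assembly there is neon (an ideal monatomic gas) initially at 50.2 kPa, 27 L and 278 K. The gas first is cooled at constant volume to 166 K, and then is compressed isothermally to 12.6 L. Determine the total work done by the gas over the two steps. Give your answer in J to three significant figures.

W_total ≈ -617 J

Step 1 (isochoric): W = 0 (constant volume).
After step 1: P = 29.98 kPa (V unchanged).
Step 2 (isothermal): W = P₁V₁ ln(V₂/V₁) = (809.3) ln(12.6/27) = -616.8 J.
W_total = 0 − 616.8 = -616.8 J.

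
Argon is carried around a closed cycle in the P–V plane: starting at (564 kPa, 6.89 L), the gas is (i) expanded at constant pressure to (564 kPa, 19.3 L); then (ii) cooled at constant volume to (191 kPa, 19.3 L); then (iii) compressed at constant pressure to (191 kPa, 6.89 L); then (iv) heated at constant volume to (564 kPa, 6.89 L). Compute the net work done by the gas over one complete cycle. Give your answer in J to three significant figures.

W_net ≈ 4630 J

Constant-volume legs do no work.
W(i) = (564)(19.3 − 6.89) = 6999 J; W(iii) = (191)(6.89 − 19.3) = -2370 J.
W_net = 6999 − 2370 = 4629 J (the clockwise enclosed area).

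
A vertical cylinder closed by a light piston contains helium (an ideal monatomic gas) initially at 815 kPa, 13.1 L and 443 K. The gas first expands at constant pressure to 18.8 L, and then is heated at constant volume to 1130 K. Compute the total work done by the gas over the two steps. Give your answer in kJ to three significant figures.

Step 1 (isobaric): W = PΔV = (815 kPa)(18.8 − 13.1 L) = 4646 J.
Step 2 (isochoric): W = 0 (constant volume).
W_total = 4646 + 0 = 4646 J.

W_total ≈ 4.65 kJ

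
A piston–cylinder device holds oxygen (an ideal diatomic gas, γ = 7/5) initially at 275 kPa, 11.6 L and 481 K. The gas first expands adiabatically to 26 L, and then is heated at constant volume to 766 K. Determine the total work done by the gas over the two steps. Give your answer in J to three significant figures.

W_total ≈ 2200 J

Step 1 (adiabatic): W = (P₁V₁ − P₂V₂)/(γ−1) = (3190 − 2310)/0.4 = 2200 J.
Step 2 (isochoric): W = 0 (constant volume).
W_total = 2200 + 0 = 2200 J.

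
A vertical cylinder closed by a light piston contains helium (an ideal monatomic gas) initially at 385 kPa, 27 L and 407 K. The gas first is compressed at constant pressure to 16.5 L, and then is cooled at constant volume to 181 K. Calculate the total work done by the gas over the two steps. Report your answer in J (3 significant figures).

W_total ≈ -4040 J

Step 1 (isobaric): W = PΔV = (385 kPa)(16.5 − 27 L) = -4042 J.
Step 2 (isochoric): W = 0 (constant volume).
W_total = -4042 + 0 = -4042 J.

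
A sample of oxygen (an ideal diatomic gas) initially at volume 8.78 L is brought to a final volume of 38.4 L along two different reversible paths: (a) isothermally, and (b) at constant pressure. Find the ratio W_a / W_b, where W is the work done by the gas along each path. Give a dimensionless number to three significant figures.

Path (a) isothermal: W = P₁V₁ ln(V₂/V₁) → W_a/(P₁V₁) = 1.476.
Path (b) isobaric: W = P₁(V₂ − V₁) → W_b/(P₁V₁) = 3.374.
W_a / W_b = 1.476 / 3.374 = 0.4374.

W_a / W_b ≈ 0.437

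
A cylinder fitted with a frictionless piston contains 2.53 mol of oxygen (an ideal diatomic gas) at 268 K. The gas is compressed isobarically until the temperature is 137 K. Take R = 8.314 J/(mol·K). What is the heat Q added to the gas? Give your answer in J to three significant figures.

Isobaric: W = nRΔT = (2.53)(8.314)(-131) = -2756 J.
ΔU = nCᵥΔT with Cᵥ = 5R/2: ΔU = (2.53)(20.79)(-131) = -6889 J.
Q = ΔU + W = -6889 − 2756 = -9644 J.

Q ≈ -9640 J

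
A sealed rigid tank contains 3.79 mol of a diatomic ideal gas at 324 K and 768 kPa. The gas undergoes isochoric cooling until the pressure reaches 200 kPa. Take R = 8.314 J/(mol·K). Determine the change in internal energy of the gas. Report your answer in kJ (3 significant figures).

ΔU ≈ -18.9 kJ

Constant volume ⇒ W = 0, so Q = ΔU = nCᵥΔT with Cᵥ = 5R/2 = 20.79 J/(mol·K).
At constant V, T₂/T₁ = P₂/P₁ ⇒ ΔT = T₁(P₂/P₁ − 1) = 324·(200/768 − 1) = -239.6 K.
ΔU = (3.79)(20.79)(-239.6) = -18876 J.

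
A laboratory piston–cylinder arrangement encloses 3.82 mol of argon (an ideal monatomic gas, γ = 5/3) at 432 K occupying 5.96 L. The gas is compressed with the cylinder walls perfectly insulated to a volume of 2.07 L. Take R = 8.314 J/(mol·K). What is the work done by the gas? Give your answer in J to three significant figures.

Adiabatic: TV^(γ−1) = const with γ = 5/3.
T₂ = T₁ (V₁/V₂)^(γ−1) = 432 × (5.96/2.07)^0.667 = 432 × 2.024 = 874.3 K.
W_by = nCᵥ(T₁ − T₂) = (3.82)(12.47)(432 − 874.3) = -21072 J.

W ≈ -21100 J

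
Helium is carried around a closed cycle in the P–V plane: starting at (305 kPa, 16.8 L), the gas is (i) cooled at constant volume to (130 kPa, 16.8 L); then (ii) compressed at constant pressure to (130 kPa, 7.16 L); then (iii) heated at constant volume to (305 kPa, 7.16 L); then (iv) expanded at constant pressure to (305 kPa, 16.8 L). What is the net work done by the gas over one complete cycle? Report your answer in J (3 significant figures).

W_net ≈ 1690 J

Constant-volume legs do no work.
W(ii) = (130)(7.16 − 16.8) = -1253 J; W(iv) = (305)(16.8 − 7.16) = 2940 J.
W_net = -1253 + 2940 = 1687 J (the clockwise enclosed area).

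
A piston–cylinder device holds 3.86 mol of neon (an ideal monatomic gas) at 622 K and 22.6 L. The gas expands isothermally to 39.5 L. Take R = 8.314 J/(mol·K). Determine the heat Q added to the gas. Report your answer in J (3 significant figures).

Isothermal ⇒ ΔU = 0, so Q = W = nRT ln(V₂/V₁).
Q = (3.86)(8.314)(622) ln(39.5/22.6) = 19961 × 0.5584 = 11145 J.

Q ≈ 11100 J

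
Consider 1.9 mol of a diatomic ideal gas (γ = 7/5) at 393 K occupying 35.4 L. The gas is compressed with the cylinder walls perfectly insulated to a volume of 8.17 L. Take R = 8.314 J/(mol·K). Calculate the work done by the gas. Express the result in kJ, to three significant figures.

Adiabatic: TV^(γ−1) = const with γ = 7/5.
T₂ = T₁ (V₁/V₂)^(γ−1) = 393 × (35.4/8.17)^0.4 = 393 × 1.798 = 706.5 K.
W_by = nCᵥ(T₁ − T₂) = (1.9)(20.79)(393 − 706.5) = -12380 J.

W ≈ -12.4 kJ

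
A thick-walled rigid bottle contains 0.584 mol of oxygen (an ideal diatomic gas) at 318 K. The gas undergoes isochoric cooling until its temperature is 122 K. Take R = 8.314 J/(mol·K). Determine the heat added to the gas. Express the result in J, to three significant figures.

Constant volume ⇒ W = 0, so Q = ΔU = nCᵥΔT with Cᵥ = 5R/2 = 20.79 J/(mol·K).
ΔU = (0.584)(20.79)(122 − 318) = -2379 J.

Q ≈ -2380 J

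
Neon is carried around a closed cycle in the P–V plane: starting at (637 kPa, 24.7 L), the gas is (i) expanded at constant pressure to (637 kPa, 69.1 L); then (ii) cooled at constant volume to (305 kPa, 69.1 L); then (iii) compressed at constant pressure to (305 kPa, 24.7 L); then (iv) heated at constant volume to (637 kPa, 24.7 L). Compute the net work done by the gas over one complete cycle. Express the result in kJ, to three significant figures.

W_net ≈ 14.7 kJ

Constant-volume legs do no work.
W(i) = (637)(69.1 − 24.7) = 28283 J; W(iii) = (305)(24.7 − 69.1) = -13542 J.
W_net = 28283 − 13542 = 14741 J (the clockwise enclosed area).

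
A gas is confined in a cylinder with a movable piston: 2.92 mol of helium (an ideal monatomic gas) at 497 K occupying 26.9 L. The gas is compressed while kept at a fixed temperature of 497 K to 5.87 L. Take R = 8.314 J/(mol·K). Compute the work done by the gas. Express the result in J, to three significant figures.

W ≈ -18400 J

Isothermal: W = nRT ln(V₂/V₁).
W = (2.92)(8.314)(497) × ln(5.87/26.9)
  = 12066 × -1.522
W_by_gas = -18367 J.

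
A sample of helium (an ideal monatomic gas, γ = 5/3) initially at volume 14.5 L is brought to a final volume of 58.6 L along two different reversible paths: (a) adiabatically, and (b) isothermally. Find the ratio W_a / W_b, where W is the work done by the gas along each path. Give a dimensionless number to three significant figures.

W_a / W_b ≈ 0.651

Path (a) adiabatic: W = P₁V₁(1 − (V₁/V₂)^(γ−1))/(γ−1) → W_a/(P₁V₁) = 0.9088.
Path (b) isothermal: W = P₁V₁ ln(V₂/V₁) → W_b/(P₁V₁) = 1.397.
W_a / W_b = 0.9088 / 1.397 = 0.6507.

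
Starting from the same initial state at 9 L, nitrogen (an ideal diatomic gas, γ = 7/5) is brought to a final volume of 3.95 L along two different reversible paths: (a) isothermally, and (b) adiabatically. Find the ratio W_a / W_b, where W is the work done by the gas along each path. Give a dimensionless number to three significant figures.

W_a / W_b ≈ 0.844

Path (a) isothermal: W = P₁V₁ ln(V₂/V₁) → W_a/(P₁V₁) = -0.8235.
Path (b) adiabatic: W = P₁V₁(1 − (V₁/V₂)^(γ−1))/(γ−1) → W_b/(P₁V₁) = -0.9753.
W_a / W_b = -0.8235 / -0.9753 = 0.8443.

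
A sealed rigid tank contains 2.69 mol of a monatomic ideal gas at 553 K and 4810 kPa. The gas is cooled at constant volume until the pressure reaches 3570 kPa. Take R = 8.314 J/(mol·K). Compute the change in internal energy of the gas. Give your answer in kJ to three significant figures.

ΔU ≈ -4.78 kJ

Constant volume ⇒ W = 0, so Q = ΔU = nCᵥΔT with Cᵥ = 3R/2 = 12.47 J/(mol·K).
At constant V, T₂/T₁ = P₂/P₁ ⇒ ΔT = T₁(P₂/P₁ − 1) = 553·(3570/4810 − 1) = -142.6 K.
ΔU = (2.69)(12.47)(-142.6) = -4783 J.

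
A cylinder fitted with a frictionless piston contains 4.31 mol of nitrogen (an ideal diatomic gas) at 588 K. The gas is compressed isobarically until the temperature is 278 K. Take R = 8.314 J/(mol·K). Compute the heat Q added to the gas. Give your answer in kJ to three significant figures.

Q ≈ -38.9 kJ

Isobaric: W = nRΔT = (4.31)(8.314)(-310) = -11108 J.
ΔU = nCᵥΔT with Cᵥ = 5R/2: ΔU = (4.31)(20.79)(-310) = -27771 J.
Q = ΔU + W = -27771 − 11108 = -38879 J.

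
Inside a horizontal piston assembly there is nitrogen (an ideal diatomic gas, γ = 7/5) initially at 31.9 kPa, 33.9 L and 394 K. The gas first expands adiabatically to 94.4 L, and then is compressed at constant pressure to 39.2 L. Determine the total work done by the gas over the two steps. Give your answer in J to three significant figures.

W_total ≈ 489 J

Step 1 (adiabatic): W = (P₁V₁ − P₂V₂)/(γ−1) = (1081 − 717.9)/0.4 = 908.7 J.
After step 1: P = 7.605 kPa, V = 94.4 L, T = 261.6 K.
Step 2 (isobaric): W = PΔV = (7.605 kPa)(39.2 − 94.4 L) = -419.8 J.
W_total = 908.7 − 419.8 = 488.9 J.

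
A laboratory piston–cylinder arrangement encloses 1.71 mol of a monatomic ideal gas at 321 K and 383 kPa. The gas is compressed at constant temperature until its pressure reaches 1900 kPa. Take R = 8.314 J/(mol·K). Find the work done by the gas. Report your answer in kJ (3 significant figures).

Isothermal process: W = nRT ln(V₂/V₁) = nRT ln(P₁/P₂).
W = (1.71)(8.314)(321) × ln(383/1900)
  = 4564 × ln(0.2016) = 4564 × -1.602
W_by_gas = -7309 J.

W ≈ -7.31 kJ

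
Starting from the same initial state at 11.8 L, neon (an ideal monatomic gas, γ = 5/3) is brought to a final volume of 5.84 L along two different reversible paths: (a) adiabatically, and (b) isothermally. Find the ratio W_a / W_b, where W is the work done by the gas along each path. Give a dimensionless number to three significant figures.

Path (a) adiabatic: W = P₁V₁(1 − (V₁/V₂)^(γ−1))/(γ−1) → W_a/(P₁V₁) = -0.8974.
Path (b) isothermal: W = P₁V₁ ln(V₂/V₁) → W_b/(P₁V₁) = -0.7034.
W_a / W_b = -0.8974 / -0.7034 = 1.276.

W_a / W_b ≈ 1.28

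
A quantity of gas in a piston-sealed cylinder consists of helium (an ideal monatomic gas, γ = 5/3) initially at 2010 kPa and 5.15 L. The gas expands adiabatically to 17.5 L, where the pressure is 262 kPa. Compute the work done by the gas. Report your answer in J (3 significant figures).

Adiabatic: W = (P₁V₁ − P₂V₂)/(γ − 1) with γ = 5/3.
P₁V₁ = 10352 J, P₂V₂ = 4585 J.
W = (10352 − 4585) / 0.6667 = 8650 J.

W ≈ 8650 J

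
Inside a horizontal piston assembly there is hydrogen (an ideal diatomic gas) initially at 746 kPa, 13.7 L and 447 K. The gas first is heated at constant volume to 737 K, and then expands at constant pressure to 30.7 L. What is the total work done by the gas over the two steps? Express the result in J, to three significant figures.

W_total ≈ 20900 J

Step 1 (isochoric): W = 0 (constant volume).
After step 1: P = 1230 kPa (V unchanged).
Step 2 (isobaric): W = PΔV = (1230 kPa)(30.7 − 13.7 L) = 20910 J.
W_total = 0 + 20910 = 20910 J.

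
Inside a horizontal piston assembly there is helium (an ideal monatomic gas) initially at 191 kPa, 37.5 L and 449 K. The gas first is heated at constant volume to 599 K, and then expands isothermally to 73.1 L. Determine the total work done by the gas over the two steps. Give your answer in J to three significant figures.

Step 1 (isochoric): W = 0 (constant volume).
After step 1: P = 254.8 kPa (V unchanged).
Step 2 (isothermal): W = P₁V₁ ln(V₂/V₁) = (9555) ln(73.1/37.5) = 6378 J.
W_total = 0 + 6378 = 6378 J.

W_total ≈ 6380 J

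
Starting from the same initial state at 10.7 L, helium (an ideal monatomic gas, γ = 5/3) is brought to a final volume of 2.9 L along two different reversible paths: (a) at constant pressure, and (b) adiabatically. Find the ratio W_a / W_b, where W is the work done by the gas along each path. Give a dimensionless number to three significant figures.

W_a / W_b ≈ 0.350

Path (a) isobaric: W = P₁(V₂ − V₁) → W_a/(P₁V₁) = -0.729.
Path (b) adiabatic: W = P₁V₁(1 − (V₁/V₂)^(γ−1))/(γ−1) → W_b/(P₁V₁) = -2.082.
W_a / W_b = -0.729 / -2.082 = 0.3502.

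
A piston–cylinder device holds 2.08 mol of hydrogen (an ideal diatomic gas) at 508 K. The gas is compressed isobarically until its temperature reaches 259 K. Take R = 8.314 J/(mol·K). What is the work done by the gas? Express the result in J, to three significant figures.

Isobaric: W = P ΔV = nR ΔT.
W = (2.08)(8.314)(259 − 508) = -4306 J.

W ≈ -4310 J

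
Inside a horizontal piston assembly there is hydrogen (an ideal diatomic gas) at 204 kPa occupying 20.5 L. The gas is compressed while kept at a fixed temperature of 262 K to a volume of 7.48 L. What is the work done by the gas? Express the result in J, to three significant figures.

W ≈ -4220 J

Isothermal: W = nRT ln(V₂/V₁) = P₁V₁ ln(V₂/V₁).
P₁V₁ = (204 kPa)(20.5 L) = 4182 J.
W = 4182 × ln(7.48/20.5) = 4182 × -1.008
W_by_gas = -4216 J.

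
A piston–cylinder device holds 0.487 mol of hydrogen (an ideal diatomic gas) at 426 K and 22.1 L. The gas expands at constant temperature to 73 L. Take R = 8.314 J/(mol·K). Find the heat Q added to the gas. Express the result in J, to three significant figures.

Isothermal ⇒ ΔU = 0, so Q = W = nRT ln(V₂/V₁).
Q = (0.487)(8.314)(426) ln(73/22.1) = 1725 × 1.195 = 2061 J.

Q ≈ 2060 J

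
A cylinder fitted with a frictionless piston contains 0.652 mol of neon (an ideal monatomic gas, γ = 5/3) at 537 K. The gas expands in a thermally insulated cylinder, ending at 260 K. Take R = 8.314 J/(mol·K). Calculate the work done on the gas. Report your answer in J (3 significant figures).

Adiabatic ⇒ Q = 0, so W_by = −ΔU = nCᵥ(T₁ − T₂).
Cᵥ = 3R/2 = 12.47 J/(mol·K).
W = (0.652)(12.47)(537 − 260) = 2252 J.
Work on gas = −W_by = -2252 J.

W ≈ -2250 J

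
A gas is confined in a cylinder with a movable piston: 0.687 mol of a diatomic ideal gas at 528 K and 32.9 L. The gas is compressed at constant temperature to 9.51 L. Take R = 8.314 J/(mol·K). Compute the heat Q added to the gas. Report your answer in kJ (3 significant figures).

Q ≈ -3.74 kJ

Isothermal ⇒ ΔU = 0, so Q = W = nRT ln(V₂/V₁).
Q = (0.687)(8.314)(528) ln(9.51/32.9) = 3016 × -1.241 = -3743 J.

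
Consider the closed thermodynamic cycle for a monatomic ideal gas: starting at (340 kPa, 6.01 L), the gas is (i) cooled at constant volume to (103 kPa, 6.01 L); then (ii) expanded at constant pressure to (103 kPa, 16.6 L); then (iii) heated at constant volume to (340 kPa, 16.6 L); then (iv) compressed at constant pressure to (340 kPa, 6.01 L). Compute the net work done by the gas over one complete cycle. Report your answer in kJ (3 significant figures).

Constant-volume legs do no work.
W(ii) = (103)(16.6 − 6.01) = 1091 J; W(iv) = (340)(6.01 − 16.6) = -3601 J.
W_net = 1091 − 3601 = -2510 J (the counter-clockwise enclosed area).

W_net ≈ -2.51 kJ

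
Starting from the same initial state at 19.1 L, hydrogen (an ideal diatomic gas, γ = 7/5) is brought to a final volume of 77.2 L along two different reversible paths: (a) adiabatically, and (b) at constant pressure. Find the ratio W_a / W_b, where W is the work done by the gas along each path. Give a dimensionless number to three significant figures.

W_a / W_b ≈ 0.352

Path (a) adiabatic: W = P₁V₁(1 − (V₁/V₂)^(γ−1))/(γ−1) → W_a/(P₁V₁) = 1.07.
Path (b) isobaric: W = P₁(V₂ − V₁) → W_b/(P₁V₁) = 3.042.
W_a / W_b = 1.07 / 3.042 = 0.3518.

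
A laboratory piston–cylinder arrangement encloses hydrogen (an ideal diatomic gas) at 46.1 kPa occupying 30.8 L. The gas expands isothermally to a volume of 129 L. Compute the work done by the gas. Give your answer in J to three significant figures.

Isothermal: W = nRT ln(V₂/V₁) = P₁V₁ ln(V₂/V₁).
P₁V₁ = (46.1 kPa)(30.8 L) = 1420 J.
W = 1420 × ln(129/30.8) = 1420 × 1.432
W_by_gas = 2034 J.

W ≈ 2030 J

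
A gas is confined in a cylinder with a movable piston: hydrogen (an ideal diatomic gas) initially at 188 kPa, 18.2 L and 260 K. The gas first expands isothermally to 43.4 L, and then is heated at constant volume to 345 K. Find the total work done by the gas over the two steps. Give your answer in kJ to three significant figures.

W_total ≈ 2.97 kJ

Step 1 (isothermal): W = P₁V₁ ln(V₂/V₁) = (3422) ln(43.4/18.2) = 2973 J.
Step 2 (isochoric): W = 0 (constant volume).
W_total = 2973 + 0 = 2973 J.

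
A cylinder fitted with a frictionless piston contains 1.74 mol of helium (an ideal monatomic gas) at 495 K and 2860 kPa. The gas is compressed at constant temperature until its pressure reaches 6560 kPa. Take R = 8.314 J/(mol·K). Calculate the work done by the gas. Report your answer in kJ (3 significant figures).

Isothermal process: W = nRT ln(V₂/V₁) = nRT ln(P₁/P₂).
W = (1.74)(8.314)(495) × ln(2860/6560)
  = 7161 × ln(0.436) = 7161 × -0.8302
W_by_gas = -5945 J.

W ≈ -5.94 kJ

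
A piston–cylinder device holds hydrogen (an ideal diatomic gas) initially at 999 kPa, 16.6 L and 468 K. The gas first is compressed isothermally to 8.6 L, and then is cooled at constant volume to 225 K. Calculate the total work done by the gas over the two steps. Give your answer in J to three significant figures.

W_total ≈ -10900 J

Step 1 (isothermal): W = P₁V₁ ln(V₂/V₁) = (16583) ln(8.6/16.6) = -10906 J.
Step 2 (isochoric): W = 0 (constant volume).
W_total = -10906 + 0 = -10906 J.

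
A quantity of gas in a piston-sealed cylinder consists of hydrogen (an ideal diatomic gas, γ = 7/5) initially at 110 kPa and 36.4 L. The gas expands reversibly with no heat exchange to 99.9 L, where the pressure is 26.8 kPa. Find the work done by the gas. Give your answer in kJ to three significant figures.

Adiabatic: W = (P₁V₁ − P₂V₂)/(γ − 1) with γ = 7/5.
P₁V₁ = 4004 J, P₂V₂ = 2677 J.
W = (4004 − 2677) / 0.4 = 3317 J.

W ≈ 3.32 kJ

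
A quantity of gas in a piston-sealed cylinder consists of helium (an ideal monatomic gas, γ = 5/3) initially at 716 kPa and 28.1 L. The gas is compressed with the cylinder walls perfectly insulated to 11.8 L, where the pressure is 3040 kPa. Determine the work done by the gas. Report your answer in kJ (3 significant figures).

W ≈ -23.6 kJ

Adiabatic: W = (P₁V₁ − P₂V₂)/(γ − 1) with γ = 5/3.
P₁V₁ = 20120 J, P₂V₂ = 35872 J.
W = (20120 − 35872) / 0.6667 = -23629 J.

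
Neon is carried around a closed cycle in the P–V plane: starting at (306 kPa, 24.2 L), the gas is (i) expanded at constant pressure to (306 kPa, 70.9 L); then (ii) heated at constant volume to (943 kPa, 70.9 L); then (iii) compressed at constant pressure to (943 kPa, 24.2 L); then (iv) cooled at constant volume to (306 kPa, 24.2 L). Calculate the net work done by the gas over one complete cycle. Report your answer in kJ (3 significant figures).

W_net ≈ -29.7 kJ

Constant-volume legs do no work.
W(i) = (306)(70.9 − 24.2) = 14290 J; W(iii) = (943)(24.2 − 70.9) = -44038 J.
W_net = 14290 − 44038 = -29748 J (the counter-clockwise enclosed area).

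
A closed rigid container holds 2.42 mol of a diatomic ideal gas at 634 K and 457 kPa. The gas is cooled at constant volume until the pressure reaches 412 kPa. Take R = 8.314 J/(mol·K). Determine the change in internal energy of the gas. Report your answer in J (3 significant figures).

ΔU ≈ -3140 J

Constant volume ⇒ W = 0, so Q = ΔU = nCᵥΔT with Cᵥ = 5R/2 = 20.79 J/(mol·K).
At constant V, T₂/T₁ = P₂/P₁ ⇒ ΔT = T₁(P₂/P₁ − 1) = 634·(412/457 − 1) = -62.43 K.
ΔU = (2.42)(20.79)(-62.43) = -3140 J.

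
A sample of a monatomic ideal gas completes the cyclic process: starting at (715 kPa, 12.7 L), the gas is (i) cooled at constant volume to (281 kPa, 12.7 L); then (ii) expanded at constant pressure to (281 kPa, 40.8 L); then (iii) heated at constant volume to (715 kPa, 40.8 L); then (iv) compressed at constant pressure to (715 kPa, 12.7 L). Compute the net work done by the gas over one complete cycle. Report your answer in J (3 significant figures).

Constant-volume legs do no work.
W(ii) = (281)(40.8 − 12.7) = 7896 J; W(iv) = (715)(12.7 − 40.8) = -20092 J.
W_net = 7896 − 20092 = -12195 J (the counter-clockwise enclosed area).

W_net ≈ -12200 J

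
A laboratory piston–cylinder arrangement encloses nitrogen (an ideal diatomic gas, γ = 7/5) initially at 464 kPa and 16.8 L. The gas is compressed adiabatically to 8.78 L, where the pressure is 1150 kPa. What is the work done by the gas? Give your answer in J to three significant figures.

Adiabatic: W = (P₁V₁ − P₂V₂)/(γ − 1) with γ = 7/5.
P₁V₁ = 7795 J, P₂V₂ = 10097 J.
W = (7795 − 10097) / 0.4 = -5754 J.

W ≈ -5750 J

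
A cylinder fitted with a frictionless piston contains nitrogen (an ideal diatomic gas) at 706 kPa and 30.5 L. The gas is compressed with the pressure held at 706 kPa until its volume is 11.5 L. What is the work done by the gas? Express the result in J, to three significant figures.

W ≈ -13400 J

Isobaric: W = P ΔV.
W = (706 kPa)(11.5 − 30.5 L) = (706)(-19) = -13414 J.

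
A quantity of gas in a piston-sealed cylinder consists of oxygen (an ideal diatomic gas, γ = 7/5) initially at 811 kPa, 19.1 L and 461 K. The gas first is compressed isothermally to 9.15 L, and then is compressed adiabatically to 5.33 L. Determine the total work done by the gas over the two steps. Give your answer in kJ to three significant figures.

Step 1 (isothermal): W = P₁V₁ ln(V₂/V₁) = (15490) ln(9.15/19.1) = -11400 J.
After step 1: P = 1693 kPa, V = 9.15 L, T = 461 K.
Step 2 (adiabatic): W = (P₁V₁ − P₂V₂)/(γ−1) = (15490 − 19228)/0.4 = -9344 J.
W_total = -11400 − 9344 = -20744 J.

W_total ≈ -20.7 kJ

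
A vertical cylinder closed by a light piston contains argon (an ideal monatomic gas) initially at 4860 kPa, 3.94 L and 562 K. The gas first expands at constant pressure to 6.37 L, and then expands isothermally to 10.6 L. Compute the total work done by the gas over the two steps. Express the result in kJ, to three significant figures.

W_total ≈ 27.6 kJ

Step 1 (isobaric): W = PΔV = (4860 kPa)(6.37 − 3.94 L) = 11810 J.
After step 1: P = 4860 kPa, V = 6.37 L, T = 908.6 K.
Step 2 (isothermal): W = P₁V₁ ln(V₂/V₁) = (30958) ln(10.6/6.37) = 15766 J.
W_total = 11810 + 15766 = 27575 J.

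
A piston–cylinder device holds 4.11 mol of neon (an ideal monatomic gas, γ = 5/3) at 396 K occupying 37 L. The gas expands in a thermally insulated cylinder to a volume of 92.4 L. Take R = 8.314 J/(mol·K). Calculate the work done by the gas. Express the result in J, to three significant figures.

Adiabatic: TV^(γ−1) = const with γ = 5/3.
T₂ = T₁ (V₁/V₂)^(γ−1) = 396 × (37/92.4)^0.667 = 396 × 0.5433 = 215.1 K.
W_by = nCᵥ(T₁ − T₂) = (4.11)(12.47)(396 − 215.1) = 9270 J.

W ≈ 9270 J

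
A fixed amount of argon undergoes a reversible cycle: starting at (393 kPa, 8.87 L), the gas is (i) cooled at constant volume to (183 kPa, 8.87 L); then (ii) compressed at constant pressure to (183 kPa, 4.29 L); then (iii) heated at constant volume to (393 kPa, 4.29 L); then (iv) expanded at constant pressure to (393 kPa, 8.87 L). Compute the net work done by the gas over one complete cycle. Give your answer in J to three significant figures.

Constant-volume legs do no work.
W(ii) = (183)(4.29 − 8.87) = -838.1 J; W(iv) = (393)(8.87 − 4.29) = 1800 J.
W_net = -838.1 + 1800 = 961.8 J (the clockwise enclosed area).

W_net ≈ 962 J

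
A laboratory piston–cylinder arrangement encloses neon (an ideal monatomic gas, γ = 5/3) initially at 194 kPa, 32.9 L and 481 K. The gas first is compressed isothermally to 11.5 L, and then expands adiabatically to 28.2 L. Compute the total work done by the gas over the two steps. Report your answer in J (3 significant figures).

W_total ≈ -2400 J

Step 1 (isothermal): W = P₁V₁ ln(V₂/V₁) = (6383) ln(11.5/32.9) = -6709 J.
After step 1: P = 555 kPa, V = 11.5 L, T = 481 K.
Step 2 (adiabatic): W = (P₁V₁ − P₂V₂)/(γ−1) = (6383 − 3510)/0.667 = 4309 J.
W_total = -6709 + 4309 = -2400 J.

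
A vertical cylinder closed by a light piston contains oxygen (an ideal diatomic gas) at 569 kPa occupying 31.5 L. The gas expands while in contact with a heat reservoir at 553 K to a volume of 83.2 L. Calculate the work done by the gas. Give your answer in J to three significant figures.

W ≈ 17400 J

Isothermal: W = nRT ln(V₂/V₁) = P₁V₁ ln(V₂/V₁).
P₁V₁ = (569 kPa)(31.5 L) = 17924 J.
W = 17924 × ln(83.2/31.5) = 17924 × 0.9713
W_by_gas = 17408 J.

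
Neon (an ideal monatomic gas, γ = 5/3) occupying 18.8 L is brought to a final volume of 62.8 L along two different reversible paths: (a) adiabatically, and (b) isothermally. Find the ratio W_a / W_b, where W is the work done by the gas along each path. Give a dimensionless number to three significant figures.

W_a / W_b ≈ 0.687

Path (a) adiabatic: W = P₁V₁(1 − (V₁/V₂)^(γ−1))/(γ−1) → W_a/(P₁V₁) = 0.8287.
Path (b) isothermal: W = P₁V₁ ln(V₂/V₁) → W_b/(P₁V₁) = 1.206.
W_a / W_b = 0.8287 / 1.206 = 0.6871.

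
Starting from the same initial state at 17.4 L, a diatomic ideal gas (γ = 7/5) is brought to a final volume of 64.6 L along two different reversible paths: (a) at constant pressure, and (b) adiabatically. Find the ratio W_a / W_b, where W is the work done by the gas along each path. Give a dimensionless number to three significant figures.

Path (a) isobaric: W = P₁(V₂ − V₁) → W_a/(P₁V₁) = 2.713.
Path (b) adiabatic: W = P₁V₁(1 − (V₁/V₂)^(γ−1))/(γ−1) → W_b/(P₁V₁) = 1.021.
W_a / W_b = 2.713 / 1.021 = 2.658.

W_a / W_b ≈ 2.66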